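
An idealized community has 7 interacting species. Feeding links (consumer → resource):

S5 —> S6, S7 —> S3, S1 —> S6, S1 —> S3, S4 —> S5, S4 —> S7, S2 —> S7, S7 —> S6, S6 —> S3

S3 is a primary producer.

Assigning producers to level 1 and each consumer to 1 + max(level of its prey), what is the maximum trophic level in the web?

4

Producers (level 1): S3.
S3 → S6 → S7 → S2 gives S2 level 4.
No species has a prey at level 4, so no species reaches level 5.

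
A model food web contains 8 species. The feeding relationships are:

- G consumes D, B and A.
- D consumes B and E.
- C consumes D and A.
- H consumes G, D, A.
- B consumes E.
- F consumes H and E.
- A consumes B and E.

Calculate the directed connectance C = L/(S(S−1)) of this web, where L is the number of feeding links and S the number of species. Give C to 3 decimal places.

The web has S = 8 species and L = 15 feeding links.
C = L / (S(S−1)) = 15 / 56 = 0.2679 ≈ 0.268.

C = 0.268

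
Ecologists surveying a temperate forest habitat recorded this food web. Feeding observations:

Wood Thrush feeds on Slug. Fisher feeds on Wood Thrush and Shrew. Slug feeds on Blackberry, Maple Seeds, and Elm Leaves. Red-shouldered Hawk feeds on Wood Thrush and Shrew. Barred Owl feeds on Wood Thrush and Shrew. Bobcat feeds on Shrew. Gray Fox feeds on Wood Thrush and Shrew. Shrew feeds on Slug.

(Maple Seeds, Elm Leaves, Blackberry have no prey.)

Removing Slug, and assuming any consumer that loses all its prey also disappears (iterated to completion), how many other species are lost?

7

Remove Slug.
Round 1: Wood Thrush (all prey gone), Shrew (all prey gone) → extinct.
Round 2: Red-shouldered Hawk (all prey gone), Fisher (all prey gone), Barred Owl (all prey gone), Bobcat (all prey gone), Gray Fox (all prey gone) → extinct.
No further losses. Total secondary extinctions: 7.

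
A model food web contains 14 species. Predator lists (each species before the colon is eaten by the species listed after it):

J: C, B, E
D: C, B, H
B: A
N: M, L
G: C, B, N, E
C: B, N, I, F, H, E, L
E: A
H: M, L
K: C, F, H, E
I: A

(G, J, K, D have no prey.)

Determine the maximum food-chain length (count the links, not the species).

3 links

One longest chain: G → C → H → M.
It has 4 species and 3 links.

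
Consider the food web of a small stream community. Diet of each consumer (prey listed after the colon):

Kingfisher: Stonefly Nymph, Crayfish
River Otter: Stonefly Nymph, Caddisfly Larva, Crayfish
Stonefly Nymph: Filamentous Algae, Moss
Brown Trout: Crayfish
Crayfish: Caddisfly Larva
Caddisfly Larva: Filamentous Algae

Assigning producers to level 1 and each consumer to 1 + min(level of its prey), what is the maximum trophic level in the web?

4

Producers (level 1): Filamentous Algae, Moss.
Following each consumer down to its lowest-level prey: Filamentous Algae → Caddisfly Larva → Crayfish → Brown Trout (levels 1 through 4).
All prey of Brown Trout (Crayfish 3) are at level 3 or above, so Brown Trout is at level 1 + 3 = 4.
Every consumer has at least one prey at level 3 or below, so none exceeds level 4.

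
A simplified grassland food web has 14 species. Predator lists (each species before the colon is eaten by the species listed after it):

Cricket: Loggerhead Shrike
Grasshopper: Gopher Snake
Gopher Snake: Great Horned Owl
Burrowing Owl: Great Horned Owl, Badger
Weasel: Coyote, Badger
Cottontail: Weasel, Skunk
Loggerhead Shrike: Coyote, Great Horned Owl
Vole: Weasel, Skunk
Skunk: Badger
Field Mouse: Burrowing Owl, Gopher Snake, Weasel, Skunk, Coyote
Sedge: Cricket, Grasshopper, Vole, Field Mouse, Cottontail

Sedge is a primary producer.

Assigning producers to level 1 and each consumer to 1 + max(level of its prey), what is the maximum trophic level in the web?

4

Producers (level 1): Sedge.
Sedge → Vole → Weasel → Badger gives Badger level 4.
No species has a prey at level 4, so no species reaches level 5.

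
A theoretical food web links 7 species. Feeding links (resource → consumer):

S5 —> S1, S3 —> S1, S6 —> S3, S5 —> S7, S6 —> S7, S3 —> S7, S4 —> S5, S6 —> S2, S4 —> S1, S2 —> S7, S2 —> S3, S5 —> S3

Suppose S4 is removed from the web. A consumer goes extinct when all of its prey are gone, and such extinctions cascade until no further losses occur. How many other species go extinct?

1

Remove S4.
Round 1: S5 (all prey gone) → extinct.
No further losses. Total secondary extinctions: 1.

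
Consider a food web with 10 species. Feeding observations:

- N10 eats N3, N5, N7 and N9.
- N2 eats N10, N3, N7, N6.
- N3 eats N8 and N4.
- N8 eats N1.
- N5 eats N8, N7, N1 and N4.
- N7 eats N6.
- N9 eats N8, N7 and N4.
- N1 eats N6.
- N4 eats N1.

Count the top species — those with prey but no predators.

1

Top species (has prey, but nothing eats it): N2.
Count: 1.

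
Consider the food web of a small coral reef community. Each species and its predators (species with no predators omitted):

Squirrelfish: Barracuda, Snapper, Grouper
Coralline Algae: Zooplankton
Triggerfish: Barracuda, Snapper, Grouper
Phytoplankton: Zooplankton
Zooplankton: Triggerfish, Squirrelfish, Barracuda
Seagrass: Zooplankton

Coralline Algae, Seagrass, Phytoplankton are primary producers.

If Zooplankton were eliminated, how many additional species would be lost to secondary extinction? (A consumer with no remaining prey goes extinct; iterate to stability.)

Remove Zooplankton.
Round 1: Triggerfish (all prey gone), Squirrelfish (all prey gone) → extinct.
Round 2: Barracuda (all prey gone), Snapper (all prey gone), Grouper (all prey gone) → extinct.
No further losses. Total secondary extinctions: 5.

5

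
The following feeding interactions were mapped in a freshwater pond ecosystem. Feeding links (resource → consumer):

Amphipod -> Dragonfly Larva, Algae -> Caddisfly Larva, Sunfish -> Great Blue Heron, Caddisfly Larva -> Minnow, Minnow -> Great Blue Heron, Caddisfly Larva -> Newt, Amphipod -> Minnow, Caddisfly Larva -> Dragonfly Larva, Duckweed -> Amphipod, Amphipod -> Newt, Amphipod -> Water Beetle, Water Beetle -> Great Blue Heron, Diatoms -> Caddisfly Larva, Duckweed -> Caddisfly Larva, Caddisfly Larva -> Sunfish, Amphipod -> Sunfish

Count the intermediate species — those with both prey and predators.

Intermediate species (has both prey and predators): Caddisfly Larva, Amphipod, Sunfish, Minnow, Water Beetle.
Count: 5.

5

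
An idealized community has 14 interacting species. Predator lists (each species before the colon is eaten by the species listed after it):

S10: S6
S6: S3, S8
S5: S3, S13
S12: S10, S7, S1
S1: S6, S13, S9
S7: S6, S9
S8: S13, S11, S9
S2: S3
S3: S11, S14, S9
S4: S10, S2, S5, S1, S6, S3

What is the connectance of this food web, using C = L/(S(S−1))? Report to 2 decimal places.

C = 0.14

The web has S = 14 species and L = 26 feeding links.
C = L / (S(S−1)) = 26 / 182 = 0.1429 ≈ 0.14.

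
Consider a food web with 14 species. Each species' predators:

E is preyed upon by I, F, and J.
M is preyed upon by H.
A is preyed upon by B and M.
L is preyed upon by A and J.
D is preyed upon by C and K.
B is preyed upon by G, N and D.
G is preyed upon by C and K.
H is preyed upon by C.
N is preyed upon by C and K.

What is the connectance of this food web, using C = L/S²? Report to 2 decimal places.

C = 0.09

The web has S = 14 species and L = 18 feeding links.
C = L / S² = 18 / 196 = 0.0918 ≈ 0.09.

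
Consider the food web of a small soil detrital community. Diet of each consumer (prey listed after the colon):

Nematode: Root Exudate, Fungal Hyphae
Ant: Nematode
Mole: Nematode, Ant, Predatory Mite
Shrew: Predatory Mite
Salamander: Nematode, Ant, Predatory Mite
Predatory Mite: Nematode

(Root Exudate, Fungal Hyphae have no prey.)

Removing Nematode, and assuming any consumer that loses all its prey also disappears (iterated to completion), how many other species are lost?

5

Remove Nematode.
Round 1: Ant (all prey gone), Predatory Mite (all prey gone) → extinct.
Round 2: Shrew (all prey gone), Mole (all prey gone), Salamander (all prey gone) → extinct.
No further losses. Total secondary extinctions: 5.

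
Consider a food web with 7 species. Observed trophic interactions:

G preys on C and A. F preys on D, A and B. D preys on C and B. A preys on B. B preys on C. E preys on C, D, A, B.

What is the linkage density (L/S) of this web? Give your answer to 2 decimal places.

L/S = 1.86

There are L = 13 links among S = 7 species.
L/S = 13/7 = 1.8571 ≈ 1.86.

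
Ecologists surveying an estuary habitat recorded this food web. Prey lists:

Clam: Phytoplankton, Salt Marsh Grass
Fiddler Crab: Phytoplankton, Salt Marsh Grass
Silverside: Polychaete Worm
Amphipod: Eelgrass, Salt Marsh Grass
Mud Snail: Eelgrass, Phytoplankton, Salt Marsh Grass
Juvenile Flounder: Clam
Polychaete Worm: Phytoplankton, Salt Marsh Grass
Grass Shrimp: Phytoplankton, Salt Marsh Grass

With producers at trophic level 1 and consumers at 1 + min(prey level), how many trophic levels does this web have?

Producers (level 1): Eelgrass, Phytoplankton, Salt Marsh Grass.
Following each consumer down to its lowest-level prey: Phytoplankton → Clam → Juvenile Flounder (levels 1 through 3).
All prey of Juvenile Flounder (Clam 2) are at level 2 or above, so Juvenile Flounder is at level 1 + 2 = 3.
Every consumer has at least one prey at level 2 or below, so none exceeds level 3.

3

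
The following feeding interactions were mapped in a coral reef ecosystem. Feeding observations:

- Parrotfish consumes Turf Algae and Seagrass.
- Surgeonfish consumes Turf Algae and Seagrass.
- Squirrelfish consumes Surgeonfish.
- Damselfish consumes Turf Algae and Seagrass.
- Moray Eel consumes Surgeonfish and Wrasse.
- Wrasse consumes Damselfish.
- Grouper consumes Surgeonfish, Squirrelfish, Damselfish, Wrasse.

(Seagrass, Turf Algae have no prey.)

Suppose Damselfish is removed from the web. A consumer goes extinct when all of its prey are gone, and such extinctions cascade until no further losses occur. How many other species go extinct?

Remove Damselfish.
Round 1: Wrasse (all prey gone) → extinct.
No further losses. Total secondary extinctions: 1.

1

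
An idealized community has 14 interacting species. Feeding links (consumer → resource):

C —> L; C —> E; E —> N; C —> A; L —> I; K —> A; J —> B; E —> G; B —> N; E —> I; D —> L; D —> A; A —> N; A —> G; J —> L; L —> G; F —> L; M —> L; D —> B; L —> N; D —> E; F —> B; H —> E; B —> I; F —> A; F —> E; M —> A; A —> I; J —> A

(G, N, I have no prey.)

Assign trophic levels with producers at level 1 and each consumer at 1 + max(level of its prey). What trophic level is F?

Trophic level 3

N is a producer → level 1.
B eats N (level 1); other prey at levels: I 1 → level 2.
F eats B (level 2); other prey at levels: E 2, A 2, L 2 → level 3.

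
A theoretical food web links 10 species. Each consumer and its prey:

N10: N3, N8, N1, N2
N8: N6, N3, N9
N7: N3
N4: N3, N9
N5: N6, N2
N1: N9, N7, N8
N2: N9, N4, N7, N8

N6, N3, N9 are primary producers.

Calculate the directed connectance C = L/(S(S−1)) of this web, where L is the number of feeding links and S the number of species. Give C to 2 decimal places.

C = 0.21

The web has S = 10 species and L = 19 feeding links.
C = L / (S(S−1)) = 19 / 90 = 0.2111 ≈ 0.21.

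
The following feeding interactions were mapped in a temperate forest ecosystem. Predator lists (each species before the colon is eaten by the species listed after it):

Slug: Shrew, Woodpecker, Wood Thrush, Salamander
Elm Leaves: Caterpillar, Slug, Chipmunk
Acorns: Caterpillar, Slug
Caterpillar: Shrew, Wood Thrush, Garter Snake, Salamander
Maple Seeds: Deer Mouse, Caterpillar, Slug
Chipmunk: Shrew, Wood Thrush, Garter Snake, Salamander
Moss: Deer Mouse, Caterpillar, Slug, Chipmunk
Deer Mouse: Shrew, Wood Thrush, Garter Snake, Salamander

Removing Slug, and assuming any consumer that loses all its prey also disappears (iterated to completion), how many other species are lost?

Remove Slug.
Round 1: Woodpecker (all prey gone) → extinct.
No further losses. Total secondary extinctions: 1.

1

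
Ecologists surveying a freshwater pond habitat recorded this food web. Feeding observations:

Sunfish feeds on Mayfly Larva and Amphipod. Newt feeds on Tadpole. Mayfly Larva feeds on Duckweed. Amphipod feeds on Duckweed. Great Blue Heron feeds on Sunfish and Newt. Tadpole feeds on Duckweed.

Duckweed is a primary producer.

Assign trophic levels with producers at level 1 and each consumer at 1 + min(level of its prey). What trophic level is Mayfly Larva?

Trophic level 2

Duckweed is a producer → level 1.
Mayfly Larva eats Duckweed → level 2.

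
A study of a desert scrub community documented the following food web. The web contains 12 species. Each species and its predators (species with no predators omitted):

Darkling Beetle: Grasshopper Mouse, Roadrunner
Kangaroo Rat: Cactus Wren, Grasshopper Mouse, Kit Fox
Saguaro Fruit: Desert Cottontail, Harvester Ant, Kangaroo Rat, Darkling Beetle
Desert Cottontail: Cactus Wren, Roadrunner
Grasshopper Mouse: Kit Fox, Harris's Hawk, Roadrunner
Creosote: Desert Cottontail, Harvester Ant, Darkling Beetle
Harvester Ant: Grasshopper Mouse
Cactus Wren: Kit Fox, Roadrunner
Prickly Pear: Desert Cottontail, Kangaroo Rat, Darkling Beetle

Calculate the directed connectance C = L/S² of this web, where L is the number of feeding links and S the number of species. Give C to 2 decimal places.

The web has S = 12 species and L = 23 feeding links.
C = L / S² = 23 / 144 = 0.1597 ≈ 0.16.

C = 0.16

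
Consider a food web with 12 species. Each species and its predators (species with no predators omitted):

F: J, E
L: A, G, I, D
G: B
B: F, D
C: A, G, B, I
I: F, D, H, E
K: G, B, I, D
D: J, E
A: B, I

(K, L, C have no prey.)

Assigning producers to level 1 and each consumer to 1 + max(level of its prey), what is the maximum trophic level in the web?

Producers (level 1): K, L, C.
L → A → B → D → E gives E level 5.
No species has a prey at level 5, so no species reaches level 6.

5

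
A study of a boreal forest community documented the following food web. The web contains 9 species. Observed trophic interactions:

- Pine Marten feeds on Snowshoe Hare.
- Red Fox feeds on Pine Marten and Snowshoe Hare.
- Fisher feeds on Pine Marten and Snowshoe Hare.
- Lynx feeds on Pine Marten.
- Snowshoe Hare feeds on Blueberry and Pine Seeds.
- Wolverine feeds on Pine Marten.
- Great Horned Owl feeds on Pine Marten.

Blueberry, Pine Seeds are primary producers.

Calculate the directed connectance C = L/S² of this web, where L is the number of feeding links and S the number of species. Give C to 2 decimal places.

The web has S = 9 species and L = 10 feeding links.
C = L / S² = 10 / 81 = 0.1235 ≈ 0.12.

C = 0.12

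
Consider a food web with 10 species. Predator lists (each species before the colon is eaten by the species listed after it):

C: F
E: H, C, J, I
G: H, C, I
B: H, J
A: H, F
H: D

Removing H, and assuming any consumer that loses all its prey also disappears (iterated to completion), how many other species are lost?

Remove H.
Round 1: D (all prey gone) → extinct.
No further losses. Total secondary extinctions: 1.

1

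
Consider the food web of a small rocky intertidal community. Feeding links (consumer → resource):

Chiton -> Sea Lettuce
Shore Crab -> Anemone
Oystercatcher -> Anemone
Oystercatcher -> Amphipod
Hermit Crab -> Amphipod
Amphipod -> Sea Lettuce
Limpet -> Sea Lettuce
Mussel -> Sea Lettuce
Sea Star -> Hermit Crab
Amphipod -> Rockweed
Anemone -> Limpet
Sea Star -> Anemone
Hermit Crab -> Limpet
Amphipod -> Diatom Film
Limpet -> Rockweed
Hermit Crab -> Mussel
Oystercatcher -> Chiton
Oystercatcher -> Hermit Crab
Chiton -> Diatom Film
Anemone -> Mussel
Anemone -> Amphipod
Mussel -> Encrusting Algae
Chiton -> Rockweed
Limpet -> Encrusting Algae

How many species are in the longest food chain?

4 species

One longest chain: Encrusting Algae → Mussel → Anemone → Shore Crab.
It has 4 species and 3 links.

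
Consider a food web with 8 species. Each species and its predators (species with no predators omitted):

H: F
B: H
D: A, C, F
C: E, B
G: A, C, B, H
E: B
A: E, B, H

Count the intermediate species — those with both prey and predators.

Intermediate species (has both prey and predators): A, C, E, B, H.
Count: 5.

5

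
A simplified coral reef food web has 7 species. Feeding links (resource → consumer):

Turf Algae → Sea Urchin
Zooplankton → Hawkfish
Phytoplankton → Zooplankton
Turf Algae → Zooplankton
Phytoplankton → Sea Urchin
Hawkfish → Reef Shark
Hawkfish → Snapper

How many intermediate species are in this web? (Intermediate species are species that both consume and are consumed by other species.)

Intermediate species (has both prey and predators): Zooplankton, Hawkfish.
Count: 2.

2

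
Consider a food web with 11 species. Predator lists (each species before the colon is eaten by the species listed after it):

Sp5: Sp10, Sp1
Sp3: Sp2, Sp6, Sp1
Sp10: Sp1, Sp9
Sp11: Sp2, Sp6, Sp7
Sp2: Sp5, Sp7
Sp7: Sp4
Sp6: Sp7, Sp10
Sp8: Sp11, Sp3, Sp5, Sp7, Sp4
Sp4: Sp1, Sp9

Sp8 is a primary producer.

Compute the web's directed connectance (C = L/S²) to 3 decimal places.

C = 0.182

The web has S = 11 species and L = 22 feeding links.
C = L / S² = 22 / 121 = 0.1818 ≈ 0.182.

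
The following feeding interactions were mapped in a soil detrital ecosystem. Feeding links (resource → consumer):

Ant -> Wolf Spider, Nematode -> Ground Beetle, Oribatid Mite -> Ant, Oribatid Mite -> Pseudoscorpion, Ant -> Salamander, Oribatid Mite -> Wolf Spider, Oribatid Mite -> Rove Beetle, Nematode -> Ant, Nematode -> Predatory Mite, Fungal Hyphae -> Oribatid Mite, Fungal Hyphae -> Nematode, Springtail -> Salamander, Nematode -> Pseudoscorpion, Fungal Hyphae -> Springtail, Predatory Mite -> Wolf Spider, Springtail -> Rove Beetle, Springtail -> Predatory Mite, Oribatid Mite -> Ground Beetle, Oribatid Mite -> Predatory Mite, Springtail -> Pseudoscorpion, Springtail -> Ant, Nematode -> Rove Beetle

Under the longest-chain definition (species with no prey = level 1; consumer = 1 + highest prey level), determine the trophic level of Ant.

Trophic level 3

Fungal Hyphae has no prey (basal) → level 1.
Oribatid Mite eats Fungal Hyphae → level 2.
Ant eats Oribatid Mite (level 2); other prey at levels: Springtail 2, Nematode 2 → level 3.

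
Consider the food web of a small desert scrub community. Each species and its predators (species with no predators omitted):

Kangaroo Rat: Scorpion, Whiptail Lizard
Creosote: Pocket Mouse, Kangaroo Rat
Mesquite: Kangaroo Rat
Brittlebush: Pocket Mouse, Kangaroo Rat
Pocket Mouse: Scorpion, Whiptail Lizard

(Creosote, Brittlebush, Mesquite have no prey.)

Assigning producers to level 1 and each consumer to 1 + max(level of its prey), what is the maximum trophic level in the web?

3

Producers (level 1): Creosote, Brittlebush, Mesquite.
Creosote → Pocket Mouse → Scorpion gives Scorpion level 3.
No species has a prey at level 3, so no species reaches level 4.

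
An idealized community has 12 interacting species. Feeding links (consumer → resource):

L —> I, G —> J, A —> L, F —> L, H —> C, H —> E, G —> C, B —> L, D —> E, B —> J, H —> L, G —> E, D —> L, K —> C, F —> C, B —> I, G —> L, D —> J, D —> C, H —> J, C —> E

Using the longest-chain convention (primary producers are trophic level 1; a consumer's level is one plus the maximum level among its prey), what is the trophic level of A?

I is a producer → level 1.
L eats I → level 2.
A eats L → level 3.

Trophic level 3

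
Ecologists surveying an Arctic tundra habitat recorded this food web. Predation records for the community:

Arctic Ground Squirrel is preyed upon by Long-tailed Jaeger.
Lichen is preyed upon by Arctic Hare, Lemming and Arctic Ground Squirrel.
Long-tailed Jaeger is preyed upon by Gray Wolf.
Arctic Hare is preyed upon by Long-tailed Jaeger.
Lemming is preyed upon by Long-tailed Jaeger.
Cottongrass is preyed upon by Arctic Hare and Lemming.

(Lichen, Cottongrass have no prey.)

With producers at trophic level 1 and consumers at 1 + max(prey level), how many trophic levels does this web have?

4

Producers (level 1): Lichen, Cottongrass.
Lichen → Arctic Ground Squirrel → Long-tailed Jaeger → Gray Wolf gives Gray Wolf level 4.
No species has a prey at level 4, so no species reaches level 5.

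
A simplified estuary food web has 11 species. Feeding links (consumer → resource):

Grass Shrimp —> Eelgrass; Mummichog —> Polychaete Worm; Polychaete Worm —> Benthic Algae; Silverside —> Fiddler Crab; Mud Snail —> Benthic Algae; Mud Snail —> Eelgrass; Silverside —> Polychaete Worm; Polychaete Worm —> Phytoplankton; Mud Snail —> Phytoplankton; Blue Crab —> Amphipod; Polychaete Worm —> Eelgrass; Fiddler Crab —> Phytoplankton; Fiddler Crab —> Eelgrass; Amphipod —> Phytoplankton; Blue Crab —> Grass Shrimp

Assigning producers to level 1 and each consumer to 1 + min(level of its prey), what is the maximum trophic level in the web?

Producers (level 1): Eelgrass, Benthic Algae, Phytoplankton.
Following each consumer down to its lowest-level prey: Eelgrass → Fiddler Crab → Silverside (levels 1 through 3).
All prey of Silverside (Fiddler Crab 2, Polychaete Worm 2) are at level 2 or above, so Silverside is at level 1 + 2 = 3.
Every consumer has at least one prey at level 2 or below, so none exceeds level 3.

3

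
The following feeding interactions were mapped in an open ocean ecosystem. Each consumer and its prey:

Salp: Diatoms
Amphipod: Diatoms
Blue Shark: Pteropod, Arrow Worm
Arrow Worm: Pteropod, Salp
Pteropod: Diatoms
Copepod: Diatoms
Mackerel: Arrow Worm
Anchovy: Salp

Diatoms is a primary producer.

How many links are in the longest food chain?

3 links

One longest chain: Diatoms → Pteropod → Arrow Worm → Blue Shark.
It has 4 species and 3 links.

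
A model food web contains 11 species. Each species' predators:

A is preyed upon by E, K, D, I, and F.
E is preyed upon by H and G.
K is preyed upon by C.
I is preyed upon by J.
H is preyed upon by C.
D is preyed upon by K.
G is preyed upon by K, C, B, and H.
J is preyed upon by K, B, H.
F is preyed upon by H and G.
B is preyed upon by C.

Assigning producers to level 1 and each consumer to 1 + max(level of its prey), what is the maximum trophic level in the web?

Producers (level 1): A.
A → I → J → K → C gives C level 5.
No species has a prey at level 5, so no species reaches level 6.

5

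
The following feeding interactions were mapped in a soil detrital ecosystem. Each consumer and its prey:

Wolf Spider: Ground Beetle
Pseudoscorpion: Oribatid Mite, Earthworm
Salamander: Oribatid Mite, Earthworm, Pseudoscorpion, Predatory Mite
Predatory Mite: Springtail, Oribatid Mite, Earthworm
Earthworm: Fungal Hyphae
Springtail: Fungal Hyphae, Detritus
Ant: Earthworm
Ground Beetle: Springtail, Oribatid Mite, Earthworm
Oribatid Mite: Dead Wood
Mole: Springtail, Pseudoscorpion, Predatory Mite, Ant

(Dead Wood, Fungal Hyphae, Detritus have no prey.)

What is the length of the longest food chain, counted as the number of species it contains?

One longest chain: Fungal Hyphae → Earthworm → Ant → Mole.
It has 4 species and 3 links.

4 species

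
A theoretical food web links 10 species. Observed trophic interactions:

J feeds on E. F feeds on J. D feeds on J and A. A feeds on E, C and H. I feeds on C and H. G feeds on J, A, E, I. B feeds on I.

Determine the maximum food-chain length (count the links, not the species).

One longest chain: E → J → F.
It has 3 species and 2 links.

2 links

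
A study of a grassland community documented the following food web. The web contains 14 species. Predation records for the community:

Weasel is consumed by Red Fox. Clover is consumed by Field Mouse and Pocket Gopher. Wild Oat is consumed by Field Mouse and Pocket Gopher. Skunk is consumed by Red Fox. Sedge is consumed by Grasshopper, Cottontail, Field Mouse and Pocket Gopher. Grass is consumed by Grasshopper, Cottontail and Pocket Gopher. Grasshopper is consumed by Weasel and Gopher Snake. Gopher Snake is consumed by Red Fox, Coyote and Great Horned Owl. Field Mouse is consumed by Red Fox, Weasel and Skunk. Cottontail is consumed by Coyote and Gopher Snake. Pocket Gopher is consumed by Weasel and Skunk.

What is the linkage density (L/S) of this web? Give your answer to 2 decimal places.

L/S = 1.79

There are L = 25 links among S = 14 species.
L/S = 25/14 = 1.7857 ≈ 1.79.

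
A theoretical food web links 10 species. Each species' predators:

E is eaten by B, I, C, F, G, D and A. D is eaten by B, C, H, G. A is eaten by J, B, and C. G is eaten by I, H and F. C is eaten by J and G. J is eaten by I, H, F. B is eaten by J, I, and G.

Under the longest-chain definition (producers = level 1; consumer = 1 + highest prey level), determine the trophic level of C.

Trophic level 3

E is a producer → level 1.
A eats E → level 2.
C eats A (level 2); other prey at levels: E 1, D 2 → level 3.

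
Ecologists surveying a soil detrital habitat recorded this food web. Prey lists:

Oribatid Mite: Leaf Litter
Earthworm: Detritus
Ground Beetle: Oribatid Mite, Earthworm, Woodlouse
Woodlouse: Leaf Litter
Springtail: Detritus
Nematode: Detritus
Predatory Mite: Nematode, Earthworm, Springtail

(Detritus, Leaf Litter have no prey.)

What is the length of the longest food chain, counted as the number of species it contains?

One longest chain: Detritus → Nematode → Predatory Mite.
It has 3 species and 2 links.

3 species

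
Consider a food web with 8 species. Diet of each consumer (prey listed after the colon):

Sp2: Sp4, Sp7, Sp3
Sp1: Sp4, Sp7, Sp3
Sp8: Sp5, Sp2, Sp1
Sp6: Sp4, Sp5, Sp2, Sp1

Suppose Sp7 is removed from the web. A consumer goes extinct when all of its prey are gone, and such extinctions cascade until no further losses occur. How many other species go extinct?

0

Remove Sp7.
Every predator of it retains at least one other prey: Sp2 still has Sp4, Sp3; Sp1 still has Sp4, Sp3.
No consumer loses all prey, so no secondary extinctions occur.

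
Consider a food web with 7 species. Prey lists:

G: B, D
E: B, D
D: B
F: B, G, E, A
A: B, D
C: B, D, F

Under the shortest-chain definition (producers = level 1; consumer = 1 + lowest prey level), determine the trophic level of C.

B is a producer → level 1.
C eats B → level 2.

Trophic level 2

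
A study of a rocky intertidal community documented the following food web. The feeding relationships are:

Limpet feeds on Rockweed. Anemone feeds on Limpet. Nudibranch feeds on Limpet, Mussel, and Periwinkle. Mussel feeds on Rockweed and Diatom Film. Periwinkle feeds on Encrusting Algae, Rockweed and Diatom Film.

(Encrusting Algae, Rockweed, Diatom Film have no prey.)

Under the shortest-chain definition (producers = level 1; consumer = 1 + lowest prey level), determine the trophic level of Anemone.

Rockweed is a producer → level 1.
Limpet eats Rockweed → level 2.
Anemone eats Limpet → level 3.
No prey of Anemone is below level 2, so 3 is the minimum.

Trophic level 3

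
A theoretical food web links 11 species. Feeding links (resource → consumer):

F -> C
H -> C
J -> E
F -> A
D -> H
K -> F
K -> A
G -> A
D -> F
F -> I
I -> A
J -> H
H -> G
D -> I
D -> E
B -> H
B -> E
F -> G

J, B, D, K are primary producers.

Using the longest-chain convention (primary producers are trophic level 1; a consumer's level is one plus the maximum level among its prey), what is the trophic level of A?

D is a producer → level 1.
F eats D (level 1); other prey at levels: K 1 → level 2.
G eats F (level 2); other prey at levels: H 2 → level 3.
A eats G (level 3); other prey at levels: K 1, F 2, I 3 → level 4.

Trophic level 4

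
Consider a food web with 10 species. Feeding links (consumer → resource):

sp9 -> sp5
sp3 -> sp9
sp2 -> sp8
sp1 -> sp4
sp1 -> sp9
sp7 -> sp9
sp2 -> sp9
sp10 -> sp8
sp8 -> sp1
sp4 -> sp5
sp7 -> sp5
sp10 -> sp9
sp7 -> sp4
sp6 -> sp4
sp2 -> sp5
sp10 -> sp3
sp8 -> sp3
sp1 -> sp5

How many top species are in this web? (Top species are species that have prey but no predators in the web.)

Top species (has prey, but nothing eats it): sp6, sp7, sp2, sp10.
Count: 4.

4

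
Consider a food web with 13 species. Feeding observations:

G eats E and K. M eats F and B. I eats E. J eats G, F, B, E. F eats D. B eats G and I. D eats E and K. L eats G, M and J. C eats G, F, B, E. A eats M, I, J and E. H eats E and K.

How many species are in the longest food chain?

5 species

One longest chain: K → G → B → J → A.
It has 5 species and 4 links.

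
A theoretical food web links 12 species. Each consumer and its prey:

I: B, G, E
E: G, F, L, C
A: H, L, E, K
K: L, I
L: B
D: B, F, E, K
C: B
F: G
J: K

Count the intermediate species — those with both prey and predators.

Intermediate species (has both prey and predators): F, L, C, E, I, K.
Count: 6.

6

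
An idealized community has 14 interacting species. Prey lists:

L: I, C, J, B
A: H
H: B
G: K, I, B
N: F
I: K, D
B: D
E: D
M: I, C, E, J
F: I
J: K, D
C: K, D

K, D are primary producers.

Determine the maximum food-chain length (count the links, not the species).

One longest chain: D → B → H → A.
It has 4 species and 3 links.

3 links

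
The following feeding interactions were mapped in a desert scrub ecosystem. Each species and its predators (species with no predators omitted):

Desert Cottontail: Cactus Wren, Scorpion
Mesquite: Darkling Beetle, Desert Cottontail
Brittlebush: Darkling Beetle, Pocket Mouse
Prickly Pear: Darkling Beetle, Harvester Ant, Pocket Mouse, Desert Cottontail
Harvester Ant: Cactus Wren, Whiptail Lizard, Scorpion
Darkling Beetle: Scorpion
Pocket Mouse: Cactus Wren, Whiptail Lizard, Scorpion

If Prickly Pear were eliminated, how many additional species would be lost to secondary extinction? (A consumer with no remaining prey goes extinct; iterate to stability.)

Remove Prickly Pear.
Round 1: Harvester Ant (all prey gone) → extinct.
No further losses. Total secondary extinctions: 1.

1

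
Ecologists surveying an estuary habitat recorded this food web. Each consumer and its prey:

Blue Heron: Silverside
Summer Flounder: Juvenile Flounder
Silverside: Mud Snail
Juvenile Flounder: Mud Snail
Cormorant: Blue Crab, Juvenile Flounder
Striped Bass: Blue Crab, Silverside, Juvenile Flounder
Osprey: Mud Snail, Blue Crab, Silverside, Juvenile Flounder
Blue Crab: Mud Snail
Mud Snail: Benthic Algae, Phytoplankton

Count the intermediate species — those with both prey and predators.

4

Intermediate species (has both prey and predators): Mud Snail, Blue Crab, Silverside, Juvenile Flounder.
Count: 4.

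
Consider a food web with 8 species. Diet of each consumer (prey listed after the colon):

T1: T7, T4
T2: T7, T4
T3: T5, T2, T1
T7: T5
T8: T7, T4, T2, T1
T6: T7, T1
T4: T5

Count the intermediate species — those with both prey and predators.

Intermediate species (has both prey and predators): T7, T4, T2, T1.
Count: 4.

4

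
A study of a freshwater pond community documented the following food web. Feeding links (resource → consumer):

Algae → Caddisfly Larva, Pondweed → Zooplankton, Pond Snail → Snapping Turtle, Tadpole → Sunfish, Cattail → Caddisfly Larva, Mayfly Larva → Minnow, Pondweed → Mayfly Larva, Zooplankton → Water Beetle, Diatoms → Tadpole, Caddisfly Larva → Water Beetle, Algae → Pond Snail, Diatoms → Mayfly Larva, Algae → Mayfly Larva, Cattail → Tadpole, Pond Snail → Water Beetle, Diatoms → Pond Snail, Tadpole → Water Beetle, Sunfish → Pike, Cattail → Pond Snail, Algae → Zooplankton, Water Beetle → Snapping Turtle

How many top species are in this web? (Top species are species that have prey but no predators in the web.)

3

Top species (has prey, but nothing eats it): Minnow, Snapping Turtle, Pike.
Count: 3.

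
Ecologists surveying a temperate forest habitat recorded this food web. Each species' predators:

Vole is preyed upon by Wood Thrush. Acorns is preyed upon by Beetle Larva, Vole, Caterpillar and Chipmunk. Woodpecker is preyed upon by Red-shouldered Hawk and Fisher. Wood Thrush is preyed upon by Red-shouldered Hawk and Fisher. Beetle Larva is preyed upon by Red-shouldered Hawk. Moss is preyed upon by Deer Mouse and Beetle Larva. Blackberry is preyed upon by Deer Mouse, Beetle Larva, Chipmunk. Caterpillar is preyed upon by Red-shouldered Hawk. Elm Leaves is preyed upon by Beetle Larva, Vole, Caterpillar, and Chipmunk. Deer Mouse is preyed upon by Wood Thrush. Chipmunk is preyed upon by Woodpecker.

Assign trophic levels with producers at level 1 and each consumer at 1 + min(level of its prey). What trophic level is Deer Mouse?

Trophic level 2

Blackberry is a producer → level 1.
Deer Mouse eats Blackberry → level 2.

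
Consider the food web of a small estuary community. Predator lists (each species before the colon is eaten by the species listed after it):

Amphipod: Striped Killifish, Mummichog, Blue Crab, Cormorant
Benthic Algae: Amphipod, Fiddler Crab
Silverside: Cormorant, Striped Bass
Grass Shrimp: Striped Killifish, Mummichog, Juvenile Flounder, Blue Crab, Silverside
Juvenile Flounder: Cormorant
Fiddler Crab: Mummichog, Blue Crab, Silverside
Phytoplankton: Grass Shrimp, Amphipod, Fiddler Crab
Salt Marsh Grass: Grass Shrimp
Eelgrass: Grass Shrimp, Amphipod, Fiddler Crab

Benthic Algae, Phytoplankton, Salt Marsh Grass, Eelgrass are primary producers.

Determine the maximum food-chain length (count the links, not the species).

3 links

One longest chain: Phytoplankton → Grass Shrimp → Juvenile Flounder → Cormorant.
It has 4 species and 3 links.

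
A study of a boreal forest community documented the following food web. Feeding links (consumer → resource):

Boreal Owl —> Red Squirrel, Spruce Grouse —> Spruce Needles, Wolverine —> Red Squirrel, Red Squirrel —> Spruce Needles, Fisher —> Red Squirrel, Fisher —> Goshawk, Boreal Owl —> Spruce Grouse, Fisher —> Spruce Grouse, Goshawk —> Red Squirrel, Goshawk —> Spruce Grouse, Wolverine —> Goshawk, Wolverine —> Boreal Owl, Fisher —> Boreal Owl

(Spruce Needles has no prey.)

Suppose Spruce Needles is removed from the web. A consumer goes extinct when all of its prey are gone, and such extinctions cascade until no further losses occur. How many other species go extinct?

Remove Spruce Needles.
Round 1: Spruce Grouse (all prey gone), Red Squirrel (all prey gone) → extinct.
Round 2: Goshawk (all prey gone), Boreal Owl (all prey gone) → extinct.
Round 3: Wolverine (all prey gone), Fisher (all prey gone) → extinct.
No further losses. Total secondary extinctions: 6.

6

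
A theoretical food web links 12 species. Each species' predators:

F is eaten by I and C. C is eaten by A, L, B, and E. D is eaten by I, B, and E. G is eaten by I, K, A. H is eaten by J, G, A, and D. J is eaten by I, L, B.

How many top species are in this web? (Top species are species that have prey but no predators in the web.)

Top species (has prey, but nothing eats it): I, L, K, E, A, B.
Count: 6.

6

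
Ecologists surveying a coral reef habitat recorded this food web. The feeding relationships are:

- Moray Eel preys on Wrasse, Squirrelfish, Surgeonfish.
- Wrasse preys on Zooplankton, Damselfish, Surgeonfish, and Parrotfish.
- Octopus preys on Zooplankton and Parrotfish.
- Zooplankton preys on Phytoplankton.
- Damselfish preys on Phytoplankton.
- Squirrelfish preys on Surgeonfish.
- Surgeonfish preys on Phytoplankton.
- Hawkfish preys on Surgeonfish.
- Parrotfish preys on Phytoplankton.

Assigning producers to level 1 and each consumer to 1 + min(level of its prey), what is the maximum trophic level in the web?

Producers (level 1): Phytoplankton.
Following each consumer down to its lowest-level prey: Phytoplankton → Zooplankton → Wrasse (levels 1 through 3).
All prey of Wrasse (Zooplankton 2, Damselfish 2, Surgeonfish 2, Parrotfish 2) are at level 2 or above, so Wrasse is at level 1 + 2 = 3.
Every consumer has at least one prey at level 2 or below, so none exceeds level 3.

3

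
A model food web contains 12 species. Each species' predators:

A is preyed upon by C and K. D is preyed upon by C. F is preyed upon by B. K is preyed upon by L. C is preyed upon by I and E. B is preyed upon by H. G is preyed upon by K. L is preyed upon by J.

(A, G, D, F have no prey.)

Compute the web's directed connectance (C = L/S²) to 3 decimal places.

The web has S = 12 species and L = 10 feeding links.
C = L / S² = 10 / 144 = 0.0694 ≈ 0.069.

C = 0.069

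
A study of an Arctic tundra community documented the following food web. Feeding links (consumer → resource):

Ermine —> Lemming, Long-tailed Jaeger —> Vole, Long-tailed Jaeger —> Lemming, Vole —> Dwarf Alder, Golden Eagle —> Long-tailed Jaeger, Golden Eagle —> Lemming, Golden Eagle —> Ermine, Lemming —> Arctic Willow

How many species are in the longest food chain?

4 species

One longest chain: Dwarf Alder → Vole → Long-tailed Jaeger → Golden Eagle.
It has 4 species and 3 links.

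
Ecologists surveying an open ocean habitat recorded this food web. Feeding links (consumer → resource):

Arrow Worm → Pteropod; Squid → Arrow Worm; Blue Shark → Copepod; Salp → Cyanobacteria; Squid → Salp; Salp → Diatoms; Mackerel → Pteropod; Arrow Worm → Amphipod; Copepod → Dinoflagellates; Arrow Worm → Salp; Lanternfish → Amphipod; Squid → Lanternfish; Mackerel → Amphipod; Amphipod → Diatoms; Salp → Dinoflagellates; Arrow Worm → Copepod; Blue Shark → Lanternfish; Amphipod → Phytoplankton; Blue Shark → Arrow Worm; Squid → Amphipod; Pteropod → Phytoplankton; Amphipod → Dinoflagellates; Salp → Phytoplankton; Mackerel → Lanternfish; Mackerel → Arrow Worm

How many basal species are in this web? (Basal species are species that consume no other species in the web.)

Basal species (no prey listed): Phytoplankton, Diatoms, Dinoflagellates, Cyanobacteria.
Count: 4.

4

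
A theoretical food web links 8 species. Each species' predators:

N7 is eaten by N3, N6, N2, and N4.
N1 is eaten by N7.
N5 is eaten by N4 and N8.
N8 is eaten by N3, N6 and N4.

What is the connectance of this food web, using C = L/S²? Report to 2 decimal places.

The web has S = 8 species and L = 10 feeding links.
C = L / S² = 10 / 64 = 0.1562 ≈ 0.16.

C = 0.16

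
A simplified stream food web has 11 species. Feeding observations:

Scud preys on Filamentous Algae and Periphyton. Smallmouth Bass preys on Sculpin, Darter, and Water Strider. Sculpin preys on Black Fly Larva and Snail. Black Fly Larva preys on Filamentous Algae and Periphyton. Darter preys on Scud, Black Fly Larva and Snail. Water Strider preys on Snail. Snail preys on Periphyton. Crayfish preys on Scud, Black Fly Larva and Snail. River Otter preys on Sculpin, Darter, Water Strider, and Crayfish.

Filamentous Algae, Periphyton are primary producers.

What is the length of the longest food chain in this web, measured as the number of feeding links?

3 links

One longest chain: Filamentous Algae → Black Fly Larva → Crayfish → River Otter.
It has 4 species and 3 links.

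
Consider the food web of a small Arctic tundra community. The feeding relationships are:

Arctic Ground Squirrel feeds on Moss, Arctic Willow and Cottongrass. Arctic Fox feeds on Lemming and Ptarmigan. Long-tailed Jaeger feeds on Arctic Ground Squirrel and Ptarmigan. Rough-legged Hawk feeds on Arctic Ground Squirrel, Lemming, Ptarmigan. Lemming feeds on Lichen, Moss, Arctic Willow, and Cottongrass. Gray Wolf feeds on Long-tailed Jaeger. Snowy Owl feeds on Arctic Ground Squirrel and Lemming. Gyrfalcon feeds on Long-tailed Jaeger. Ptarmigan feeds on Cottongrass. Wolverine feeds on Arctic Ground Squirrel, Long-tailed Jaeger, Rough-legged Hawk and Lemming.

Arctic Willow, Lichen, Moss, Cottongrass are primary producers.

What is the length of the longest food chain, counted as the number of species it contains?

4 species

One longest chain: Arctic Willow → Arctic Ground Squirrel → Long-tailed Jaeger → Gyrfalcon.
It has 4 species and 3 links.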